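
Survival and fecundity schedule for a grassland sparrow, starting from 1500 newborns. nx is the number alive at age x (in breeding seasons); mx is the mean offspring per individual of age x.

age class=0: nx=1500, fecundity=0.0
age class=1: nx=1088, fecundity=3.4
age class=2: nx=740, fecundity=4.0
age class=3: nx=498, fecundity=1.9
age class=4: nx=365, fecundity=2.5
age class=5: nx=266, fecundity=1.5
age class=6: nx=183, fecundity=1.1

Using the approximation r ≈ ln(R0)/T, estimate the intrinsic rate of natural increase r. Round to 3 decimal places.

0.852

lx = nx/n0 = nx/1500: 1, 0.72533…, 0.49333…, 0.332, 0.24333…, 0.17733…, 0.122
R0 = Σ lx·mx = 0 + 2.46613… + 1.97333… + 0.6308 + 0.60833… + 0.266… + 0.1342 = 6.0788…
Σ x·lx·mx = 12.873733…; T = 12.873733…/6.0788… = 2.11781…
r ≈ ln(R0)/T = ln(6.0788…)/2.11781… = 0.85221… → 0.852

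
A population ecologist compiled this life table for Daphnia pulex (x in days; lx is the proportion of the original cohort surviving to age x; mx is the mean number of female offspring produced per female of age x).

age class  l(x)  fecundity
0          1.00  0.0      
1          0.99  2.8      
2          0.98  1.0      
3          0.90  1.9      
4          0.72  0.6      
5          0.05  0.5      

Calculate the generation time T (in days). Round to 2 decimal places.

lx·mx: 0, 2.772, 0.98, 1.71, 0.432, 0.025 → R0 = 5.919
x·lx·mx: 0, 2.772, 1.96, 5.13, 1.728, 0.125 → Σ = 11.715
T = 11.715 / 5.919 = 1.979219… → 1.98

1.98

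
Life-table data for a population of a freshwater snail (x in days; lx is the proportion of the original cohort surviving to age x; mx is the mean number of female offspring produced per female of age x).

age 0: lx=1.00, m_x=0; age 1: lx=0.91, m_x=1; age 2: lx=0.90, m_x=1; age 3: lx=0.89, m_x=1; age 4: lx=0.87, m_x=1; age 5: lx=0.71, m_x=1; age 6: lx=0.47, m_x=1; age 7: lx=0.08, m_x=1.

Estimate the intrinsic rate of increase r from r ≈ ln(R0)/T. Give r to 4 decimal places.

R0 = Σ lx·mx = 0 + 0.91 + 0.9 + 0.89 + 0.87 + 0.71 + 0.47 + 0.08 = 4.83
Σ x·lx·mx = 15.79; T = 15.79/4.83 = 3.26915…
r ≈ ln(R0)/T = ln(4.83)/3.26915… = 0.481729… → 0.4817

0.4817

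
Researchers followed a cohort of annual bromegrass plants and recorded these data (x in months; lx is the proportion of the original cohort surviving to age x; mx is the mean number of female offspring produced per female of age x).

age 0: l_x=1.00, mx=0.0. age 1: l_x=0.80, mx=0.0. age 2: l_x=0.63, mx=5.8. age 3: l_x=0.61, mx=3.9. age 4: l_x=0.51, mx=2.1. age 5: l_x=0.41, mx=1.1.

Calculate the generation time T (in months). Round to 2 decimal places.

lx·mx: 0, 0, 3.654, 2.379, 1.071, 0.451 → R0 = 7.555
x·lx·mx: 0, 0, 7.308, 7.137, 4.284, 2.255 → Σ = 20.984
T = 20.984 / 7.555 = 2.777498… → 2.78

2.78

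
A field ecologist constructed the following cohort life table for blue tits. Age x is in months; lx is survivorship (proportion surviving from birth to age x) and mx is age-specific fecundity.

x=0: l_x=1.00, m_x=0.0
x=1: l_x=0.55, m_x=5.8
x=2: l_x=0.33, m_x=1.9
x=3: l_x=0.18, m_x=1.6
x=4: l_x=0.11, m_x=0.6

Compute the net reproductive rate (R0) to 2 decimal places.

lx·mx by age: 0, 3.19, 0.627, 0.288, 0.066
R0 = Σ lx·mx = 4.171 → 4.17

4.17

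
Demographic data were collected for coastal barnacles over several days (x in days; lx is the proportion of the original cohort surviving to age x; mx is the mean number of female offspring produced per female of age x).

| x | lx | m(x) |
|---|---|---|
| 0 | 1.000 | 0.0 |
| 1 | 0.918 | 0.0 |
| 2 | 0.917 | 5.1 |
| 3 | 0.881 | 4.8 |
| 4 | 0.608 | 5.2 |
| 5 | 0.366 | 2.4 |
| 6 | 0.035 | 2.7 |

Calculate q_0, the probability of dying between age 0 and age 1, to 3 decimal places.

q_0 = (l_0 − l_1) / l_0 = (1 − 0.918) / 1
     = 0.082 / 1 = 0.082 → 0.082

0.082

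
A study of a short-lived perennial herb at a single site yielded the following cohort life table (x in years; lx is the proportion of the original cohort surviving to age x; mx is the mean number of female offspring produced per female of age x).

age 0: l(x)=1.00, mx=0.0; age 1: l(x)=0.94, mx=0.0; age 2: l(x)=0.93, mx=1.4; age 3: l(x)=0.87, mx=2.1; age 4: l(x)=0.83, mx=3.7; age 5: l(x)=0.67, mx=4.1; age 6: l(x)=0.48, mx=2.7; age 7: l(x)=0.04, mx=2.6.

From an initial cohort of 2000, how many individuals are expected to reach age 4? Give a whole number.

1660

Expected survivors = N0 · l_4 = 2000 × 0.83 = 1660 → 1660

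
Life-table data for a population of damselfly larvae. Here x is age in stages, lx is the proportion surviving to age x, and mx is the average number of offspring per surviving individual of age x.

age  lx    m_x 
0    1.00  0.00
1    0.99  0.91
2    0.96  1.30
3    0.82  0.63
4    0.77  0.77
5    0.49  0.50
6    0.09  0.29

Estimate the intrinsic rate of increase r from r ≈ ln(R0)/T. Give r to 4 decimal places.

0.5116

R0 = Σ lx·mx = 0 + 0.9009 + 1.248 + 0.5166 + 0.5929 + 0.245 + 0.0261 = 3.5295
Σ x·lx·mx = 8.6999; T = 8.6999/3.5295 = 2.46491…
r ≈ ln(R0)/T = ln(3.5295)/2.46491… = 0.511644… → 0.5116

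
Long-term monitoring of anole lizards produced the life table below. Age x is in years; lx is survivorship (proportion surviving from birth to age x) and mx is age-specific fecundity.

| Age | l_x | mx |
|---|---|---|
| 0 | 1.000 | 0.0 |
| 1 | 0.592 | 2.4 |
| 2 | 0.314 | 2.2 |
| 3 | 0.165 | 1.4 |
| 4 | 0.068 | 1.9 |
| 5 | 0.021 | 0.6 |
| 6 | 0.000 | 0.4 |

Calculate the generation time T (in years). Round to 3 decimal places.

1.640

lx·mx: 0, 1.4208, 0.6908, 0.231, 0.1292, 0.0126, 0 → R0 = 2.4844
x·lx·mx: 0, 1.4208, 1.3816, 0.693, 0.5168, 0.063, 0 → Σ = 4.0752
T = 4.0752 / 2.4844 = 1.640316… → 1.640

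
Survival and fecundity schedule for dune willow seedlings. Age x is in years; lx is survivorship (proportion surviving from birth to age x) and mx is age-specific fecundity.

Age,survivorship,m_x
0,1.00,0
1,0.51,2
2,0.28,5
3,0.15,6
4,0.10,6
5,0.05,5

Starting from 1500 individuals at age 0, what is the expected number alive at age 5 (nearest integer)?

75

Expected survivors = N0 · l_5 = 1500 × 0.05 = 75 → 75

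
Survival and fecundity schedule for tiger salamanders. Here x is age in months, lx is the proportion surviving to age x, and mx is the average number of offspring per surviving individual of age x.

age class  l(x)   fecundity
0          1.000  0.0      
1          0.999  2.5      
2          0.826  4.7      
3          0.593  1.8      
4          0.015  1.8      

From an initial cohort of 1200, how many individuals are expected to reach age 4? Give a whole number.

18

Expected survivors = N0 · l_4 = 1200 × 0.015 = 18 → 18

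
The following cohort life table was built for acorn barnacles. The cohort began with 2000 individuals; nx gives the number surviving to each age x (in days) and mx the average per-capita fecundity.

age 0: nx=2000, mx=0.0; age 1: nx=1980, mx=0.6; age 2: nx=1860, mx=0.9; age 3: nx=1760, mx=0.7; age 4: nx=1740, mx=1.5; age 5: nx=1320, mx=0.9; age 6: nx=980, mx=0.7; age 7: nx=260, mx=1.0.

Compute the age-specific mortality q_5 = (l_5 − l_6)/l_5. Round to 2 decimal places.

lx = nx/n0 = nx/2000: 1, 0.99, 0.93, 0.88, 0.87, 0.66, 0.49, 0.13
q_5 = (l_5 − l_6) / l_5 = (0.66 − 0.49) / 0.66
     = 0.17 / 0.66 = 0.257576… → 0.26

0.26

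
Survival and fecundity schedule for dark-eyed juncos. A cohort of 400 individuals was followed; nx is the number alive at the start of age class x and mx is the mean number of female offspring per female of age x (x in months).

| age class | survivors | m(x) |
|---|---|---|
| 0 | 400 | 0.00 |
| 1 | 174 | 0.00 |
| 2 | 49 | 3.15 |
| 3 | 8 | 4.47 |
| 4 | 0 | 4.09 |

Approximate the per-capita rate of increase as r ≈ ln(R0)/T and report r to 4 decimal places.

lx = nx/n0 = nx/400: 1, 0.435, 0.1225, 0.02, 0
R0 = Σ lx·mx = 0 + 0 + 0.38588… + 0.0894 + 0 = 0.475275
Σ x·lx·mx = 1.03995; T = 1.03995/0.475275 = 2.1881…
r ≈ ln(R0)/T = ln(0.475275)/2.1881… = -0.339958… → -0.3400

-0.3400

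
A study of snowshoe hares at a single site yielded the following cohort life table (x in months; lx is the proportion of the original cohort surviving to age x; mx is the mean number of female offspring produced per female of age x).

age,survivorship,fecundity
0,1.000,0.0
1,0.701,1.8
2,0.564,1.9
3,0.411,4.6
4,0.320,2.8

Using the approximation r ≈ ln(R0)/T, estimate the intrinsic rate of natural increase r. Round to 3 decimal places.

R0 = Σ lx·mx = 0 + 1.2618 + 1.0716 + 1.8906 + 0.896 = 5.12
Σ x·lx·mx = 12.6608; T = 12.6608/5.12 = 2.47281…
r ≈ ln(R0)/T = ln(5.12)/2.47281… = 0.66044… → 0.660

0.660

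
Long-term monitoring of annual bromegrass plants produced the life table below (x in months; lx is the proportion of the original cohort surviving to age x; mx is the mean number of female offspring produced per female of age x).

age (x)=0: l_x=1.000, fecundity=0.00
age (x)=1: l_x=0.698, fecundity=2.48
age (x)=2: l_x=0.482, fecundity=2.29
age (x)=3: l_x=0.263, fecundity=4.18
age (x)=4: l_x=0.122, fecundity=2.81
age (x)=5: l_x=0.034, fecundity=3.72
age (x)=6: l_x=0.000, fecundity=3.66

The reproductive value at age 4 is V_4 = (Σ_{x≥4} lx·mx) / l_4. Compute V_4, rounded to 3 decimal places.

lx·mx for x ≥ 4: 0.34282, 0.12648, 0 → sum = 0.4693
V_4 = 0.4693 / l_4 = 0.4693 / 0.122 = 3.846721… → 3.847

3.847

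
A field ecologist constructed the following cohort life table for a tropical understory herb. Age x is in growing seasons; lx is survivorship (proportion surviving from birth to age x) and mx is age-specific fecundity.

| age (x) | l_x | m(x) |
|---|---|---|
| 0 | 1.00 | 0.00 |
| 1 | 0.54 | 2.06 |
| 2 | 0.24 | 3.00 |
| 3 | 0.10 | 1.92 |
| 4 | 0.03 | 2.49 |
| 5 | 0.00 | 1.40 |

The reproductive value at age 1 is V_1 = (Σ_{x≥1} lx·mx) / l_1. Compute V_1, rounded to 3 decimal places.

lx·mx for x ≥ 1: 1.1124, 0.72, 0.192, 0.0747, 0 → sum = 2.0991
V_1 = 2.0991 / l_1 = 2.0991 / 0.54 = 3.887222… → 3.887

3.887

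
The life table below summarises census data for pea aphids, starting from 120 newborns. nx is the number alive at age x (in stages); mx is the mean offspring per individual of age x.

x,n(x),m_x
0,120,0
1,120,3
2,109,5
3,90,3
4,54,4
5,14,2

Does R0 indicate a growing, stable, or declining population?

growing

lx = nx/n0 = nx/120: 1, 1, 0.90833…, 0.75, 0.45, 0.11667…
R0 = Σ lx·mx = 0 + 3 + 4.541667… + 2.25 + 1.8 + 0.233333… = 11.825…
R0 > 1, so the population is growing.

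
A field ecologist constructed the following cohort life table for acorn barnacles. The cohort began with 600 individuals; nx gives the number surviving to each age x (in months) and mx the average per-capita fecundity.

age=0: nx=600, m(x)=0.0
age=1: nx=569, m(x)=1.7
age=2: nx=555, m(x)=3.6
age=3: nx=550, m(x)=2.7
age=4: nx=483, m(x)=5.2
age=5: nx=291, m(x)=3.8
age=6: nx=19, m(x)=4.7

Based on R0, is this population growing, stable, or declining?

growing

lx = nx/n0 = nx/600: 1, 0.94833…, 0.925, 0.91667…, 0.805, 0.485, 0.03167…
R0 = Σ lx·mx = 0 + 1.612167… + 3.33 + 2.475… + 4.186 + 1.843 + 0.148833… = 13.595…
R0 > 1, so the population is growing.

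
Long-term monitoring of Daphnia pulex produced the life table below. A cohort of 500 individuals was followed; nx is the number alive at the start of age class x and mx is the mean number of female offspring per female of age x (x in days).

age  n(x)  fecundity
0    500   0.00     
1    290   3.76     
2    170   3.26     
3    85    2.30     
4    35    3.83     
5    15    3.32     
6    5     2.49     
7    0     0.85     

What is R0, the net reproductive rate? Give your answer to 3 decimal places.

4.073

lx = nx/n0 = nx/500: 1, 0.58, 0.34, 0.17, 0.07, 0.03, 0.01, 0
lx·mx by age: 0, 2.1808, 1.1084, 0.391, 0.2681, 0.0996, 0.0249, 0
R0 = Σ lx·mx = 4.0728 → 4.073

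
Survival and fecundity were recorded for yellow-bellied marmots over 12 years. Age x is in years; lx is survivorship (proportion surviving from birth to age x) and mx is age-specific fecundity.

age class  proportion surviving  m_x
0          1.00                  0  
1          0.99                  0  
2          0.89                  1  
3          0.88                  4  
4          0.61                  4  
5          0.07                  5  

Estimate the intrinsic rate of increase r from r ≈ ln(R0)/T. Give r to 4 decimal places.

0.5959

R0 = Σ lx·mx = 0 + 0 + 0.89 + 3.52 + 2.44 + 0.35 = 7.2
Σ x·lx·mx = 23.85; T = 23.85/7.2 = 3.3125
r ≈ ln(R0)/T = ln(7.2)/3.3125 = 0.595949… → 0.5959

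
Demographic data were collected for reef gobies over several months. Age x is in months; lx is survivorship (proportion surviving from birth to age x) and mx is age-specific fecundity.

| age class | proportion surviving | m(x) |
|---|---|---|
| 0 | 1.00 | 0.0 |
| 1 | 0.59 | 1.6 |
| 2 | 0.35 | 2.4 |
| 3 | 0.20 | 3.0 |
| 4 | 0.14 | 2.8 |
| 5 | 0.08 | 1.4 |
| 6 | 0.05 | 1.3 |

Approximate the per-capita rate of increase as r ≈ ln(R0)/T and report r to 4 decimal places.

0.4606

R0 = Σ lx·mx = 0 + 0.944 + 0.84 + 0.6 + 0.392 + 0.112 + 0.065 = 2.953
Σ x·lx·mx = 6.942; T = 6.942/2.953 = 2.35083…
r ≈ ln(R0)/T = ln(2.953)/2.35083… = 0.460613… → 0.4606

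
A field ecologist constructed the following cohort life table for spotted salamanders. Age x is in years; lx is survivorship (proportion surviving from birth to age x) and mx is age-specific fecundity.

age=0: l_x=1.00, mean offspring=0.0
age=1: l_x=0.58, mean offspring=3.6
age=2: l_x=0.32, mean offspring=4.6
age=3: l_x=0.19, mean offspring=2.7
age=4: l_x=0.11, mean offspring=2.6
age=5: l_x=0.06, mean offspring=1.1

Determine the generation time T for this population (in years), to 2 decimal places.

1.82

lx·mx: 0, 2.088, 1.472, 0.513, 0.286, 0.066 → R0 = 4.425
x·lx·mx: 0, 2.088, 2.944, 1.539, 1.144, 0.33 → Σ = 8.045
T = 8.045 / 4.425 = 1.818079… → 1.82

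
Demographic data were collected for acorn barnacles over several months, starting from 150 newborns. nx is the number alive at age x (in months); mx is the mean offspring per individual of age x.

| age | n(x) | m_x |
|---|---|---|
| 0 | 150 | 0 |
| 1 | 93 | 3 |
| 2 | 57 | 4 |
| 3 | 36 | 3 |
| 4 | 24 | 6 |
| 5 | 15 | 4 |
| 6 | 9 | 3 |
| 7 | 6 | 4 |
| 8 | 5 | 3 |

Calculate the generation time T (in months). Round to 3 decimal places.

lx = nx/n0 = nx/150: 1, 0.62, 0.38, 0.24, 0.16, 0.1, 0.06, 0.04, 0.03333…
lx·mx: 0, 1.86, 1.52, 0.72, 0.96, 0.4, 0.18, 0.16, 0.1… → R0 = 5.9…
x·lx·mx: 0, 1.86, 3.04, 2.16, 3.84, 2, 1.08, 1.12, 0.8… → Σ = 15.9…
T = 15.9… / 5.9… = 2.694915… → 2.695

2.695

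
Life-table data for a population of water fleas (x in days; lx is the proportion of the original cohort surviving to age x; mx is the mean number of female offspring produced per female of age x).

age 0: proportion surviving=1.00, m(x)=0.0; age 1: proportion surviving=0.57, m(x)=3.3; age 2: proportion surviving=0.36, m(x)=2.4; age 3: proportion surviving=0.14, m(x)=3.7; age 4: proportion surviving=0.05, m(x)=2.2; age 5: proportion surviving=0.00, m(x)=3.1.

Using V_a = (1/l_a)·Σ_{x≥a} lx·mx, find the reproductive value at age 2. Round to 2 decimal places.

lx·mx for x ≥ 2: 0.864, 0.518, 0.11, 0 → sum = 1.492
V_2 = 1.492 / l_2 = 1.492 / 0.36 = 4.144444… → 4.14

4.14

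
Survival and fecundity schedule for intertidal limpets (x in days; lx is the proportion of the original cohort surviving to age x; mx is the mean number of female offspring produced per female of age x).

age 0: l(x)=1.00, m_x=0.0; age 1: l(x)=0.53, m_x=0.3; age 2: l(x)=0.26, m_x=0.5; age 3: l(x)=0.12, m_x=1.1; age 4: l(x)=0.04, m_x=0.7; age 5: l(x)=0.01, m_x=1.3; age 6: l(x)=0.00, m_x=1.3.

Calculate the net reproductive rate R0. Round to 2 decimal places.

0.46

lx·mx by age: 0, 0.159, 0.13, 0.132, 0.028, 0.013, 0
R0 = Σ lx·mx = 0.462 → 0.46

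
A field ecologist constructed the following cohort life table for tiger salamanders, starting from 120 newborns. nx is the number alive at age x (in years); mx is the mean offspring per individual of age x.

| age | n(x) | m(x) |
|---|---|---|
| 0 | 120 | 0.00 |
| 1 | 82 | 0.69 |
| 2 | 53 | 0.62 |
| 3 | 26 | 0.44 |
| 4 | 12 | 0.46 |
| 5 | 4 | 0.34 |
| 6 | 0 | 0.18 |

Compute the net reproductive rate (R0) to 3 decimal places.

0.898

lx = nx/n0 = nx/120: 1, 0.68333…, 0.44167…, 0.21667…, 0.1, 0.03333…, 0
lx·mx by age: 0, 0.4715…, 0.273833…, 0.095333…, 0.046, 0.011333…, 0
R0 = Σ lx·mx = 0.898… → 0.898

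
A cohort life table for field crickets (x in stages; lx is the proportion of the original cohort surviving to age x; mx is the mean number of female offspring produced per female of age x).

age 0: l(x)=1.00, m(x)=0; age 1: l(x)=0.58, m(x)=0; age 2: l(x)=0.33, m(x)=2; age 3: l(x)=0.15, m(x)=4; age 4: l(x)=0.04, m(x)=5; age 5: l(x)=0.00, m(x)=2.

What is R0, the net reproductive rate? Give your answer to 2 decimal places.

lx·mx by age: 0, 0, 0.66, 0.6, 0.2, 0
R0 = Σ lx·mx = 1.46 → 1.46

1.46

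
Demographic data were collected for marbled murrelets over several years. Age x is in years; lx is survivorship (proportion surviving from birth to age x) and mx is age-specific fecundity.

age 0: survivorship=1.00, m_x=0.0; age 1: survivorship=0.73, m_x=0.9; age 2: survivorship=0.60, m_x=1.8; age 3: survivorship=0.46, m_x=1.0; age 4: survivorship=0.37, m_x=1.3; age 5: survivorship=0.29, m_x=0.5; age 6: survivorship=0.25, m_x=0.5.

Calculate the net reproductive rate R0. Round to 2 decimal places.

lx·mx by age: 0, 0.657, 1.08, 0.46, 0.481, 0.145, 0.125
R0 = Σ lx·mx = 2.948 → 2.95

2.95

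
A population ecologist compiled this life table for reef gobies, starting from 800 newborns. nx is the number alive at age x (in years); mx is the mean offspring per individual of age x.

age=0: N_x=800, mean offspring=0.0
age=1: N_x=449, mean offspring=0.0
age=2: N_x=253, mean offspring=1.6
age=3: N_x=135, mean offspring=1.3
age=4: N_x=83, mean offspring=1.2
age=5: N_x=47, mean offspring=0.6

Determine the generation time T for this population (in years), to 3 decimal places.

2.649

lx = nx/n0 = nx/800: 1, 0.56125, 0.31625, 0.16875, 0.10375, 0.05875
lx·mx: 0, 0, 0.506, 0.219375, 0.1245, 0.03525 → R0 = 0.885125
x·lx·mx: 0, 0, 1.012, 0.658125, 0.498, 0.17625 → Σ = 2.344375
T = 2.344375 / 0.885125 = 2.648637… → 2.649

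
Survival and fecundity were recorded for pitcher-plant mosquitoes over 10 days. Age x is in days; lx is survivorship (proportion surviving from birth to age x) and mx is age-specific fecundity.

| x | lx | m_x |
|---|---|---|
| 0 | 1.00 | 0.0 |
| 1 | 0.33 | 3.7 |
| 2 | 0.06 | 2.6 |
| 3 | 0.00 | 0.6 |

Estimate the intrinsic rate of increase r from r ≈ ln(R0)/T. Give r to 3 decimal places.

R0 = Σ lx·mx = 0 + 1.221 + 0.156 + 0 = 1.377
Σ x·lx·mx = 1.533; T = 1.533/1.377 = 1.11329…
r ≈ ln(R0)/T = ln(1.377)/1.11329… = 0.28735… → 0.287

0.287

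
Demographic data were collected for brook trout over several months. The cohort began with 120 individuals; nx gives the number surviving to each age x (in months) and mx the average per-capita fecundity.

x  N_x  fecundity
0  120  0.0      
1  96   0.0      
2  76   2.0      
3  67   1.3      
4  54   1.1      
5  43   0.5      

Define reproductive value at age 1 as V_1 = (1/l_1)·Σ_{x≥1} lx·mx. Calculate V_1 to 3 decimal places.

lx = nx/n0 = nx/120: 1, 0.8, 0.63333…, 0.55833…, 0.45, 0.35833…
lx·mx for x ≥ 1: 0, 1.266667…, 0.725833…, 0.495, 0.179167… → sum = 2.666667…
V_1 = 2.666667… / l_1 = 2.666667… / 0.8 = 3.333333… → 3.333

3.333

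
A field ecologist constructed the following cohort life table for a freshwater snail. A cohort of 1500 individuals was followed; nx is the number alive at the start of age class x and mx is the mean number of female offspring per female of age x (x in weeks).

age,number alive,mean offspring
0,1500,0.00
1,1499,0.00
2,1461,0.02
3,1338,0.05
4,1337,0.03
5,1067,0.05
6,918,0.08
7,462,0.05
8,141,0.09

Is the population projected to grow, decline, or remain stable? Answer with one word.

declining

lx = nx/n0 = nx/1500: 1, 0.99933…, 0.974, 0.892, 0.89133…, 0.71133…, 0.612, 0.308, 0.094
R0 = Σ lx·mx = 0 + 0 + 0.01948 + 0.0446 + 0.02674… + 0.035567… + 0.04896 + 0.0154 + 0.00846 = 0.199207…
R0 < 1, so the population is declining.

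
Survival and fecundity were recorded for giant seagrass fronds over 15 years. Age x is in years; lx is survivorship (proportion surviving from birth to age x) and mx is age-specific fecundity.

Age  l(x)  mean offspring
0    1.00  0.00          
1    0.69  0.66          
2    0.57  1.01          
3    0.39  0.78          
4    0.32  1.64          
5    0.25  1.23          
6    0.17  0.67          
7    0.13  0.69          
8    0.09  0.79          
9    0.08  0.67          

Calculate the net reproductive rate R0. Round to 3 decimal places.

2.496

lx·mx by age: 0, 0.4554, 0.5757, 0.3042, 0.5248, 0.3075, 0.1139, 0.0897, 0.0711, 0.0536
R0 = Σ lx·mx = 2.4959 → 2.496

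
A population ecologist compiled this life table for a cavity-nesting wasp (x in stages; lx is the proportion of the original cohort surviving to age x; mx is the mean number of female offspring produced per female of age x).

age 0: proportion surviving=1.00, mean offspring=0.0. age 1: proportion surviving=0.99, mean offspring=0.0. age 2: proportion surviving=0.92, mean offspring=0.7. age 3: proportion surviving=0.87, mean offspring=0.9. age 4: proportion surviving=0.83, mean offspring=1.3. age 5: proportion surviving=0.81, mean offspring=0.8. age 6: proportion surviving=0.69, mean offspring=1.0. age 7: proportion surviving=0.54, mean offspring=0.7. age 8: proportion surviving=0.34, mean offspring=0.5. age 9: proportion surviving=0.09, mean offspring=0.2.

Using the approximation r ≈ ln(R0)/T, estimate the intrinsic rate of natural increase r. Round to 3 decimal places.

0.336

R0 = Σ lx·mx = 0 + 0 + 0.644 + 0.783 + 1.079 + 0.648 + 0.69 + 0.378 + 0.17 + 0.018 = 4.41
Σ x·lx·mx = 19.501; T = 19.501/4.41 = 4.422…
r ≈ ln(R0)/T = ln(4.41)/4.422… = 0.33557… → 0.336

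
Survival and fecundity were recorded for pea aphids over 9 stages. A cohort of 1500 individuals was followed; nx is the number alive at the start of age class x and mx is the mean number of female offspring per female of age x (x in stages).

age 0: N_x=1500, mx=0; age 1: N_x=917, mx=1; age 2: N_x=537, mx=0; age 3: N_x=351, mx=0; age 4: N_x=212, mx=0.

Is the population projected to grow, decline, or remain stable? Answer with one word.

declining

lx = nx/n0 = nx/1500: 1, 0.61133…, 0.358, 0.234, 0.14133…
R0 = Σ lx·mx = 0 + 0.611333… + 0 + 0 + 0 = 0.611333…
R0 < 1, so the population is declining.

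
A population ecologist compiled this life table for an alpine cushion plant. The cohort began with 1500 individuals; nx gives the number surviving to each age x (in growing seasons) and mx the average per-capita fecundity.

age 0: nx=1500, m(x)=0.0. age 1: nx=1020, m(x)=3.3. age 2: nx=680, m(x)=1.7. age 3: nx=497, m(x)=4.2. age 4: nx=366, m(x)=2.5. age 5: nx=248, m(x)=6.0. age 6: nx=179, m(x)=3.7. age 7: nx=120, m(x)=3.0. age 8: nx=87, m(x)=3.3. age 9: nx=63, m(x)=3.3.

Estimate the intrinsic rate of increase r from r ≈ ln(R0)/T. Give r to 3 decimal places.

lx = nx/n0 = nx/1500: 1, 0.68, 0.45333…, 0.33133…, 0.244, 0.16533…, 0.11933…, 0.08, 0.058, 0.042
R0 = Σ lx·mx = 0 + 2.244 + 0.77067… + 1.3916… + 0.61 + 0.992… + 0.44153… + 0.24 + 0.1914 + 0.1386 = 7.0198…
Σ x·lx·mx = 22.467933…; T = 22.467933…/7.0198… = 3.20065…
r ≈ ln(R0)/T = ln(7.0198…)/3.20065… = 0.60886… → 0.609

0.609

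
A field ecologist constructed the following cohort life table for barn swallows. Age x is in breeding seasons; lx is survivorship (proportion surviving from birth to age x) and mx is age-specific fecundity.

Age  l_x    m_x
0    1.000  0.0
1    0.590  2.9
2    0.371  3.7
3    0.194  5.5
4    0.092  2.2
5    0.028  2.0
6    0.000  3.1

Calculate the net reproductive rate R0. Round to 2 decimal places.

4.41

lx·mx by age: 0, 1.711, 1.3727, 1.067, 0.2024, 0.056, 0
R0 = Σ lx·mx = 4.4091 → 4.41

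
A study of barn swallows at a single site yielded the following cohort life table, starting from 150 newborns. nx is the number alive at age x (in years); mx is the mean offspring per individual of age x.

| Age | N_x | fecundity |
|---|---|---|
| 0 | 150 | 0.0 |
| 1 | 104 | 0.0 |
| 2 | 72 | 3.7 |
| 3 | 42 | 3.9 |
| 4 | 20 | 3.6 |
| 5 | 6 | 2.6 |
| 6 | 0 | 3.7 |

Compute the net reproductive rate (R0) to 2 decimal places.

lx = nx/n0 = nx/150: 1, 0.69333…, 0.48, 0.28, 0.13333…, 0.04, 0
lx·mx by age: 0, 0, 1.776, 1.092, 0.48…, 0.104, 0
R0 = Σ lx·mx = 3.452… → 3.45

3.45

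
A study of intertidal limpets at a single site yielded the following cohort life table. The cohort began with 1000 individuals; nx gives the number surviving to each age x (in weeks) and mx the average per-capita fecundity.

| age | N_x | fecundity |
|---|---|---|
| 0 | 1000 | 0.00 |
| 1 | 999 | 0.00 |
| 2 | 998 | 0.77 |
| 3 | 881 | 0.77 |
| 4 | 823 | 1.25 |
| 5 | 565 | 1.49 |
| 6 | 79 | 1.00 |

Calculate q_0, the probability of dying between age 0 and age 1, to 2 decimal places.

0.00

lx = nx/n0 = nx/1000: 1, 0.999, 0.998, 0.881, 0.823, 0.565, 0.079
q_0 = (l_0 − l_1) / l_0 = (1 − 0.999) / 1
     = 0.001 / 1 = 0.001 → 0.00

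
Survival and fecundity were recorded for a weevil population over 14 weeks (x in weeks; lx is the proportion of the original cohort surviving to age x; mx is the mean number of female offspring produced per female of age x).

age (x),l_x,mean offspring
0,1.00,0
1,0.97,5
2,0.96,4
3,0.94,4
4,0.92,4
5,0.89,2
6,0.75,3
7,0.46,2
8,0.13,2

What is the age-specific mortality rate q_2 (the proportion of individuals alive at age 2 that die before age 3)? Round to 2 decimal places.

0.02

q_2 = (l_2 − l_3) / l_2 = (0.96 − 0.94) / 0.96
     = 0.02 / 0.96 = 0.020833… → 0.02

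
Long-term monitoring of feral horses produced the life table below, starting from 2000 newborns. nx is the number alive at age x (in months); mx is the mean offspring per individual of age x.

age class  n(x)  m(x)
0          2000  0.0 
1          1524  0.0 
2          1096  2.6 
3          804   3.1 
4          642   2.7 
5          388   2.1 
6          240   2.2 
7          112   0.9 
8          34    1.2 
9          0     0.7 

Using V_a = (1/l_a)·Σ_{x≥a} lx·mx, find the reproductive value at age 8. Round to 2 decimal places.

1.20

lx = nx/n0 = nx/2000: 1, 0.762, 0.548, 0.402, 0.321, 0.194, 0.12, 0.056, 0.017, 0
lx·mx for x ≥ 8: 0.0204, 0 → sum = 0.0204
V_8 = 0.0204 / l_8 = 0.0204 / 0.017 = 1.2 → 1.20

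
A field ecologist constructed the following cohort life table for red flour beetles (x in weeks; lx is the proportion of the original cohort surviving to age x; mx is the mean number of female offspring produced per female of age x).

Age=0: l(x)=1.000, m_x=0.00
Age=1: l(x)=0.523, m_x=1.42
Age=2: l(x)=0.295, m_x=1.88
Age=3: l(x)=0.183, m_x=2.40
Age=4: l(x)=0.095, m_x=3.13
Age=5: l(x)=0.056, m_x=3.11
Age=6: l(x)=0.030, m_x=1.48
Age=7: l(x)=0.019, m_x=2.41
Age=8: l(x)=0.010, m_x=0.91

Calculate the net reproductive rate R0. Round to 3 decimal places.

2.307

lx·mx by age: 0, 0.74266, 0.5546, 0.4392, 0.29735, 0.17416, 0.0444, 0.04579, 0.0091
R0 = Σ lx·mx = 2.30726 → 2.307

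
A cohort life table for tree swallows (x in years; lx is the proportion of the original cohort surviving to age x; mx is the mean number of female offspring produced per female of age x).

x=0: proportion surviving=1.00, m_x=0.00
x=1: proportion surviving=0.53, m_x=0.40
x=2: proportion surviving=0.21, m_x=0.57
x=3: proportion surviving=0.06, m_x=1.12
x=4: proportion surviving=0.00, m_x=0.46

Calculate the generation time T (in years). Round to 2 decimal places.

lx·mx: 0, 0.212, 0.1197, 0.0672, 0 → R0 = 0.3989
x·lx·mx: 0, 0.212, 0.2394, 0.2016, 0 → Σ = 0.653
T = 0.653 / 0.3989 = 1.637002… → 1.64

1.64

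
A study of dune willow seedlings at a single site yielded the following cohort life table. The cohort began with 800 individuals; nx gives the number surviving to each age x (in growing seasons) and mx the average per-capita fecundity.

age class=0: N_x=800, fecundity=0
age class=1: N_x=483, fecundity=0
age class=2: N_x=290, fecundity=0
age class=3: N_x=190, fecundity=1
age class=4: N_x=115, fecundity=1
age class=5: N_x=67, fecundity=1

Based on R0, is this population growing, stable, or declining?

declining

lx = nx/n0 = nx/800: 1, 0.60375, 0.3625, 0.2375, 0.14375, 0.08375
R0 = Σ lx·mx = 0 + 0 + 0 + 0.2375 + 0.14375 + 0.08375 = 0.465
R0 < 1, so the population is declining.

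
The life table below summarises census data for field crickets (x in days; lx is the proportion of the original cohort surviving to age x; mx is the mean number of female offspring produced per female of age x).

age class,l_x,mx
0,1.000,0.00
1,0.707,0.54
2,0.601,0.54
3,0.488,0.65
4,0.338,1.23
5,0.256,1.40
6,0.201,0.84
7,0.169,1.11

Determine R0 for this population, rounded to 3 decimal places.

2.154

lx·mx by age: 0, 0.38178, 0.32454, 0.3172, 0.41574, 0.3584, 0.16884, 0.18759
R0 = Σ lx·mx = 2.15409 → 2.154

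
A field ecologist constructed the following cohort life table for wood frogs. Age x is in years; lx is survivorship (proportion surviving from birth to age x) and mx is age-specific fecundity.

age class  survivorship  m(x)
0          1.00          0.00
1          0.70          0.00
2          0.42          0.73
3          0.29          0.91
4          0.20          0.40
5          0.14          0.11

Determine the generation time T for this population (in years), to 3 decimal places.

2.706

lx·mx: 0, 0, 0.3066, 0.2639, 0.08, 0.0154 → R0 = 0.6659
x·lx·mx: 0, 0, 0.6132, 0.7917, 0.32, 0.077 → Σ = 1.8019
T = 1.8019 / 0.6659 = 2.705962… → 2.706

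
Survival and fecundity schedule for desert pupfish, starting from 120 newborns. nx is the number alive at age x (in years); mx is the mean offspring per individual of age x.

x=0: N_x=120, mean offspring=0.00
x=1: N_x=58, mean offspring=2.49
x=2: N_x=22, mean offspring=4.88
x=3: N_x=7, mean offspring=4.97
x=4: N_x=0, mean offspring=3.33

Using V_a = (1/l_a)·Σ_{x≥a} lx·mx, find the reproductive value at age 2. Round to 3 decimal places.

6.461

lx = nx/n0 = nx/120: 1, 0.48333…, 0.18333…, 0.05833…, 0
lx·mx for x ≥ 2: 0.894667…, 0.289917…, 0 → sum = 1.184583…
V_2 = 1.184583… / l_2 = 1.184583… / 0.183333… = 6.461364… → 6.461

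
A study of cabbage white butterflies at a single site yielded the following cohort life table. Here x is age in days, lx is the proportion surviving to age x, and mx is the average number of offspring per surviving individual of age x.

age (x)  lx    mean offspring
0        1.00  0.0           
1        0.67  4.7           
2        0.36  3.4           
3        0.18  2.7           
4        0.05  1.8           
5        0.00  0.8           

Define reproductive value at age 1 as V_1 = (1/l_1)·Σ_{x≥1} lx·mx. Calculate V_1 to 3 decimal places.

7.387

lx·mx for x ≥ 1: 3.149, 1.224, 0.486, 0.09, 0 → sum = 4.949
V_1 = 4.949 / l_1 = 4.949 / 0.67 = 7.386567… → 7.387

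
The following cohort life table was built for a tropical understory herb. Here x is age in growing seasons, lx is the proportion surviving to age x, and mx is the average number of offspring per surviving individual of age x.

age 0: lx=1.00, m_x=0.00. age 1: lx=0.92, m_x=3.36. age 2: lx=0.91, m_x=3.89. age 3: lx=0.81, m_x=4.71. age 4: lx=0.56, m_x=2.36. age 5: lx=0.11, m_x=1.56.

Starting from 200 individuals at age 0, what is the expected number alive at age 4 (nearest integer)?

112

Expected survivors = N0 · l_4 = 200 × 0.56 = 112 → 112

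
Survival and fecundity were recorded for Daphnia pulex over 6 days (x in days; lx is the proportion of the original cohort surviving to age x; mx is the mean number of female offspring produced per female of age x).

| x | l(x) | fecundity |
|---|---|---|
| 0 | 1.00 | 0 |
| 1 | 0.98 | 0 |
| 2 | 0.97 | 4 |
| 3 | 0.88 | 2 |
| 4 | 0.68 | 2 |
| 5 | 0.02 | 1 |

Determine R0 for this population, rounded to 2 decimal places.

lx·mx by age: 0, 0, 3.88, 1.76, 1.36, 0.02
R0 = Σ lx·mx = 7.02 → 7.02

7.02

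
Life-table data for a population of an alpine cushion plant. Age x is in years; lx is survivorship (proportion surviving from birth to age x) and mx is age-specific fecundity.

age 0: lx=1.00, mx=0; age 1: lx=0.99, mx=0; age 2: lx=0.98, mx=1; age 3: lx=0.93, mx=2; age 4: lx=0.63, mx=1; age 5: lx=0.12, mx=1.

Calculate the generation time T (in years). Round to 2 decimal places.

2.97

lx·mx: 0, 0, 0.98, 1.86, 0.63, 0.12 → R0 = 3.59
x·lx·mx: 0, 0, 1.96, 5.58, 2.52, 0.6 → Σ = 10.66
T = 10.66 / 3.59 = 2.969359… → 2.97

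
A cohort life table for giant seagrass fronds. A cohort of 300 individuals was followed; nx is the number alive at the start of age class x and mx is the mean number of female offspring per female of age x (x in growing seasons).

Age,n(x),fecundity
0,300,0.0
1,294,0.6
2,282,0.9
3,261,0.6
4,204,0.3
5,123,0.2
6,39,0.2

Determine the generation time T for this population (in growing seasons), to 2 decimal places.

2.31

lx = nx/n0 = nx/300: 1, 0.98, 0.94, 0.87, 0.68, 0.41, 0.13
lx·mx: 0, 0.588, 0.846, 0.522, 0.204, 0.082, 0.026 → R0 = 2.268
x·lx·mx: 0, 0.588, 1.692, 1.566, 0.816, 0.41, 0.156 → Σ = 5.228
T = 5.228 / 2.268 = 2.305115… → 2.31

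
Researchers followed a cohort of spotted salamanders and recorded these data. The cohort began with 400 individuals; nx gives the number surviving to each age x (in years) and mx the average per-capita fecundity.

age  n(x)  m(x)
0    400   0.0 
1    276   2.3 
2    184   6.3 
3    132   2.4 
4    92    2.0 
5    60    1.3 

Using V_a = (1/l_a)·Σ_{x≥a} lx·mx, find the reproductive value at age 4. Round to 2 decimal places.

lx = nx/n0 = nx/400: 1, 0.69, 0.46, 0.33, 0.23, 0.15
lx·mx for x ≥ 4: 0.46, 0.195 → sum = 0.655
V_4 = 0.655 / l_4 = 0.655 / 0.23 = 2.847826… → 2.85

2.85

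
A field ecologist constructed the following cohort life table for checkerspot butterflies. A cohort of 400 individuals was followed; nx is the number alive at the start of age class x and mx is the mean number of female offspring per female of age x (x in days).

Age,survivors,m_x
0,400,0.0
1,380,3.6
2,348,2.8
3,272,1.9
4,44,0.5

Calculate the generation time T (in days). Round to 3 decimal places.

lx = nx/n0 = nx/400: 1, 0.95, 0.87, 0.68, 0.11
lx·mx: 0, 3.42, 2.436, 1.292, 0.055 → R0 = 7.203
x·lx·mx: 0, 3.42, 4.872, 3.876, 0.22 → Σ = 12.388
T = 12.388 / 7.203 = 1.719839… → 1.720

1.720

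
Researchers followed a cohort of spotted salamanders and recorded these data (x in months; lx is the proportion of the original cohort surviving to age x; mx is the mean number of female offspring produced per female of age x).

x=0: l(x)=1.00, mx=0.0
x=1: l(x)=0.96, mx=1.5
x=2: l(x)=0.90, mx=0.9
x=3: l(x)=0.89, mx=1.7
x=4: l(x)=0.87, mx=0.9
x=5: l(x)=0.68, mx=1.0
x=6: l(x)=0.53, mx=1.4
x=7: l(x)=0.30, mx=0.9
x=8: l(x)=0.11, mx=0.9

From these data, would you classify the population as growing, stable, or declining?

R0 = Σ lx·mx = 0 + 1.44 + 0.81 + 1.513 + 0.783 + 0.68 + 0.742 + 0.27 + 0.099 = 6.337
R0 > 1, so the population is growing.

growing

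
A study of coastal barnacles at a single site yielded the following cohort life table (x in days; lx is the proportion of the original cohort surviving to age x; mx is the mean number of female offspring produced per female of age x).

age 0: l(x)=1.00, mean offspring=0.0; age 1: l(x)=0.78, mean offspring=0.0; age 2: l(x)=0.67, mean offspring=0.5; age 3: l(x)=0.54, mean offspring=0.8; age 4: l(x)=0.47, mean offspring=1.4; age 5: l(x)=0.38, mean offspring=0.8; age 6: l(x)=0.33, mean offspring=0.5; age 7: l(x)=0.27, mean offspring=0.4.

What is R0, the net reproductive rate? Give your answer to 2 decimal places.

2.00

lx·mx by age: 0, 0, 0.335, 0.432, 0.658, 0.304, 0.165, 0.108
R0 = Σ lx·mx = 2.002 → 2.00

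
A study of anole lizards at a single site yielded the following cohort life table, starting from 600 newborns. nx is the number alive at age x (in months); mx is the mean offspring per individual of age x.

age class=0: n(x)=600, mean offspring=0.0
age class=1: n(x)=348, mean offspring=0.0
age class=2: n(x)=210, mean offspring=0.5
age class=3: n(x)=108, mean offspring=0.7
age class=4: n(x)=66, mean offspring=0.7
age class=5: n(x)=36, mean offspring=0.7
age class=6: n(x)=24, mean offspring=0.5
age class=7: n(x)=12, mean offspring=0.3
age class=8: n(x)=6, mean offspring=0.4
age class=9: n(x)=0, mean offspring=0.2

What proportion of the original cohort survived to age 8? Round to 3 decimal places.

l_8 = n_8/n_0 = 6/600 = 0.01 → 0.010

0.010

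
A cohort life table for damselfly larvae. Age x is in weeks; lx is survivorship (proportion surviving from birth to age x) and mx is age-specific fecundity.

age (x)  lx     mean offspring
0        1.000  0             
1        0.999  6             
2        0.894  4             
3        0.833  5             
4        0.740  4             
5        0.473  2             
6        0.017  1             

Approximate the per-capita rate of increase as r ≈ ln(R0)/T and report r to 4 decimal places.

R0 = Σ lx·mx = 0 + 5.994 + 3.576 + 4.165 + 2.96 + 0.946 + 0.017 = 17.658
Σ x·lx·mx = 42.313; T = 42.313/17.658 = 2.39625…
r ≈ ln(R0)/T = ln(17.658)/2.39625… = 1.1982… → 1.1982

1.1982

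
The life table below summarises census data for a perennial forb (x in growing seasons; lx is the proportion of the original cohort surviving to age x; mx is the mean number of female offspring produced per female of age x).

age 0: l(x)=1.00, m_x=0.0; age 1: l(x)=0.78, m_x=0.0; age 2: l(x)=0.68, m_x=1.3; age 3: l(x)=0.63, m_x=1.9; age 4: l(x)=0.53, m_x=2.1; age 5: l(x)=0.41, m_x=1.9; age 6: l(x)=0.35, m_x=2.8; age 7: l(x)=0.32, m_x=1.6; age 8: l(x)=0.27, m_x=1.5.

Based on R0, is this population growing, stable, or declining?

growing

R0 = Σ lx·mx = 0 + 0 + 0.884 + 1.197 + 1.113 + 0.779 + 0.98 + 0.512 + 0.405 = 5.87
R0 > 1, so the population is growing.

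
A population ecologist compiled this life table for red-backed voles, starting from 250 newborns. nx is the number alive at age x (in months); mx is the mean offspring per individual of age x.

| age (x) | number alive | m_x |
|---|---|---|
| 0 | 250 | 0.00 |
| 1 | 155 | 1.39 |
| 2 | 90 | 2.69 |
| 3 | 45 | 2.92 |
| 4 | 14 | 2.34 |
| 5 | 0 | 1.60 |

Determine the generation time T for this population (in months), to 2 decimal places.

lx = nx/n0 = nx/250: 1, 0.62, 0.36, 0.18, 0.056, 0
lx·mx: 0, 0.8618, 0.9684, 0.5256, 0.13104, 0 → R0 = 2.48684
x·lx·mx: 0, 0.8618, 1.9368, 1.5768, 0.52416, 0 → Σ = 4.89956
T = 4.89956 / 2.48684 = 1.970195… → 1.97

1.97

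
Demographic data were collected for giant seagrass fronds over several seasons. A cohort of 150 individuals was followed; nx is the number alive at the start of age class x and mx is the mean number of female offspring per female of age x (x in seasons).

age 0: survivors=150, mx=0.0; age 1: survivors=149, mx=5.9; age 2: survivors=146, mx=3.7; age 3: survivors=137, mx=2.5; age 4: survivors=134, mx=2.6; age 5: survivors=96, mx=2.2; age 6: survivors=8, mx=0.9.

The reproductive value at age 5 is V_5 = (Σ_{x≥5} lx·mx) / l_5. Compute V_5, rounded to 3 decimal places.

lx = nx/n0 = nx/150: 1, 0.99333…, 0.97333…, 0.91333…, 0.89333…, 0.64, 0.05333…
lx·mx for x ≥ 5: 1.408, 0.048… → sum = 1.456…
V_5 = 1.456… / l_5 = 1.456… / 0.64 = 2.275… → 2.275

2.275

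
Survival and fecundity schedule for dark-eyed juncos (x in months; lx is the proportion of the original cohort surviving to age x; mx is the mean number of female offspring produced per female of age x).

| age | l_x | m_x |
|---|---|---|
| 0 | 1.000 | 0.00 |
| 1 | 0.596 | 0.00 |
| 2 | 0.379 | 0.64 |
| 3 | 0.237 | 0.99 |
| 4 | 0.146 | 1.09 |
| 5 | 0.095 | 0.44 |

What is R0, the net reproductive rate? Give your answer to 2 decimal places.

lx·mx by age: 0, 0, 0.24256, 0.23463, 0.15914, 0.0418
R0 = Σ lx·mx = 0.67813 → 0.68

0.68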